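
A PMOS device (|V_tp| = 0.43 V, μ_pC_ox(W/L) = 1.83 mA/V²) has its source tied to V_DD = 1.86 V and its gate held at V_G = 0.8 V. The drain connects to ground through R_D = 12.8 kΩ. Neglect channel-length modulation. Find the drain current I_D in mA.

I_D = 0.135 mA

V_SG = V_DD − V_G = 1.86 − 0.8 = 1.06 V, so V_ov = 1.06 − 0.43 = 0.63 V.
Assume saturation: I_D = ½ k_p V_ov² = 0.5 × 1.83 × 0.63² = 0.363 mA, giving V_SD = V_DD − I_D R_D = 1.86 − 0.363 × 12.8 = -2.79 V.
But -2.79 V < V_ov = 0.63 V, so the device is actually in triode.
In triode I_D = k_p[V_ov V_SD − ½ V_SD²] and I_D = (V_DD − V_SD)/R_D. Equating: 11.7 V_SD² − 15.76 V_SD + 1.86 = 0, giving V_SD = 0.131 V (the root below V_ov).
I_D = (1.86 − 0.131) / 12.8 = 0.135 mA.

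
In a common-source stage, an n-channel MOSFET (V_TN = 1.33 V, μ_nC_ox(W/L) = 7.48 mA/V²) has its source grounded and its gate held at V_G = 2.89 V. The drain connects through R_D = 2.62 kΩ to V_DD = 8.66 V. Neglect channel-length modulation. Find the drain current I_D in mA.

V_GS = V_G = 2.89 V, so V_ov = 2.89 − 1.33 = 1.56 V.
Assume saturation: I_D = ½ k_n V_ov² = 0.5 × 7.48 × 1.56² = 9.1 mA, giving V_DS = V_DD − I_D R_D = 8.66 − 9.1 × 2.62 = -15.2 V.
But -15.2 V < V_ov = 1.56 V, so the device is actually in triode.
In triode I_D = k_n[V_ov V_DS − ½ V_DS²] and I_D = (V_DD − V_DS)/R_D. Equating: 9.8 V_DS² − 31.57 V_DS + 8.66 = 0, giving V_DS = 0.303 V (the root below V_ov).
I_D = (8.66 − 0.303) / 2.62 = 3.19 mA.

I_D = 3.19 mA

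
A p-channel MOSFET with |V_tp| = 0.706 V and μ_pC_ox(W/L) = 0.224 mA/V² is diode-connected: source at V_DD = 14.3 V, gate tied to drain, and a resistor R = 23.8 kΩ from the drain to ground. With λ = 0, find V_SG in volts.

V_SG = 2.78 V

With gate tied to drain, V_SG = V_SD ≥ V_SG − |V_tp|, so the device is in saturation.
KCL at the drain: ½ k_p (V_SG − |V_tp|)² = (V_DD − V_SG)/R.
Let x = V_SG − 0.706. Then 2.67 x² + x − 13.59 = 0, giving x = 2.08 V (positive root), so V_SG = 2.78 V.
I_D = (V_DD − V_SG)/R = (14.3 − 2.78) / 23.8 = 0.484 mA.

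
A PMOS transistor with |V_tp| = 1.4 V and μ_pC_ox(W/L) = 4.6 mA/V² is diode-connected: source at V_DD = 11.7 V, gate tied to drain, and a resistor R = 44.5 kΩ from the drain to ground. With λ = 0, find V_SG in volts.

With gate tied to drain, V_SG = V_SD ≥ V_SG − |V_tp|, so the device is in saturation.
KCL at the drain: ½ k_p (V_SG − |V_tp|)² = (V_DD − V_SG)/R.
Let x = V_SG − 1.4. Then 102 x² + x − 10.3 = 0, giving x = 0.312 V (positive root), so V_SG = 1.71 V.
I_D = (V_DD − V_SG)/R = (11.7 − 1.71) / 44.5 = 0.224 mA.

V_SG = 1.71 V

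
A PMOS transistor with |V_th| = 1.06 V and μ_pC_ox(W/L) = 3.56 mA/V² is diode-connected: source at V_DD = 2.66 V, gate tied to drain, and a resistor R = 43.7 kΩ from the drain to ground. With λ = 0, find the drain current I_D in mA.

I_D = 0.0335 mA

With gate tied to drain, V_SG = V_SD ≥ V_SG − |V_th|, so the device is in saturation.
KCL at the drain: ½ k_p (V_SG − |V_th|)² = (V_DD − V_SG)/R.
Let x = V_SG − 1.06. Then 77.8 x² + x − 1.6 = 0, giving x = 0.137 V (positive root), so V_SG = 1.2 V.
I_D = (V_DD − V_SG)/R = (2.66 − 1.2) / 43.7 = 0.0335 mA.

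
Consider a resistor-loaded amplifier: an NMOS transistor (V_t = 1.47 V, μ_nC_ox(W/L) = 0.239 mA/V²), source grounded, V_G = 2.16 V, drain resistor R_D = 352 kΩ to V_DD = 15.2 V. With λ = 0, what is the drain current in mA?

I_D = 0.0422 mA

V_GS = V_G = 2.16 V, so V_ov = 2.16 − 1.47 = 0.69 V.
Assume saturation: I_D = ½ k_n V_ov² = 0.5 × 0.239 × 0.69² = 0.0569 mA, giving V_DS = V_DD − I_D R_D = 15.2 − 0.0569 × 352 = -4.83 V.
But -4.83 V < V_ov = 0.69 V, so the device is actually in triode.
In triode I_D = k_n[V_ov V_DS − ½ V_DS²] and I_D = (V_DD − V_DS)/R_D. Equating: 42.1 V_DS² − 59.05 V_DS + 15.2 = 0, giving V_DS = 0.34 V (the root below V_ov).
I_D = (15.2 − 0.34) / 352 = 0.0422 mA.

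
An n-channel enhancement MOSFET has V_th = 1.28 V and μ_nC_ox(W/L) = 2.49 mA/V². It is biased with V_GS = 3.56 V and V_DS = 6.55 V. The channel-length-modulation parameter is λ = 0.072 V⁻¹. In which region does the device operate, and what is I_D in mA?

V_ov = V_GS − V_th = 3.56 − 1.28 = 2.28 V.
Since V_DS = 6.55 V ≥ V_ov = 2.28 V, the device is in saturation.
I_D = ½ k_n V_ov² (1 + λ V_DS) = 0.5 × 2.49 × 2.28² × (1 + 0.072 × 6.55) = 9.52 mA.

Saturation; I_D = 9.52 mA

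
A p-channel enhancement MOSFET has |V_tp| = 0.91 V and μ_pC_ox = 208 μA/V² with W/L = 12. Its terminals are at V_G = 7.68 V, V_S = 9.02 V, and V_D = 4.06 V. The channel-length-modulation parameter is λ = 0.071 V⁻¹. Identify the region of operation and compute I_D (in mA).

Saturation; I_D = 0.312 mA

V_SG = V_S − V_G = 9.02 − 7.68 = 1.34 V; V_SD = V_S − V_D = 9.02 − 4.06 = 4.96 V.
k_p = μ_pC_ox · (W/L) = 2.496 mA/V².
V_ov = V_SG − |V_tp| = 1.34 − 0.91 = 0.43 V.
Since V_SD = 4.96 V ≥ V_ov = 0.43 V, the device is in saturation.
I_D = ½ k_p V_ov² (1 + λ V_SD) = 0.5 × 2.496 × 0.43² × (1 + 0.071 × 4.96) = 0.312 mA.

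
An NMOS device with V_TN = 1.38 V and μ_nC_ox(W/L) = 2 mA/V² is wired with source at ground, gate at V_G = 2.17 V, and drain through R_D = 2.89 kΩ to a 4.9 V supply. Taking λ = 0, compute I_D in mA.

I_D = 0.624 mA

V_GS = V_G = 2.17 V, so V_ov = 2.17 − 1.38 = 0.79 V.
Assume saturation: I_D = ½ k_n V_ov² = 0.5 × 2 × 0.79² = 0.624 mA, giving V_DS = V_DD − I_D R_D = 4.9 − 0.624 × 2.89 = 3.1 V.
V_DS = 3.1 V ≥ V_ov = 0.79 V, confirming saturation.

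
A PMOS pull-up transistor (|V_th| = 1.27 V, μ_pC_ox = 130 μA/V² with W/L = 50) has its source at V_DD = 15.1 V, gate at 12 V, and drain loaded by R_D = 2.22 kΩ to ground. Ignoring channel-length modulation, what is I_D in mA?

I_D = 6.50 mA

V_SG = V_DD − V_G = 15.1 − 12 = 3.1 V, so V_ov = 3.1 − 1.27 = 1.83 V.
k_p = μ_pC_ox · (W/L) = 6.5 mA/V².
Assume saturation: I_D = ½ k_p V_ov² = 0.5 × 6.5 × 1.83² = 10.9 mA, giving V_SD = V_DD − I_D R_D = 15.1 − 10.9 × 2.22 = -9.06 V.
But -9.06 V < V_ov = 1.83 V, so the device is actually in triode.
In triode I_D = k_p[V_ov V_SD − ½ V_SD²] and I_D = (V_DD − V_SD)/R_D. Equating: 7.22 V_SD² − 27.41 V_SD + 15.1 = 0, giving V_SD = 0.669 V (the root below V_ov).
I_D = (15.1 − 0.669) / 2.22 = 6.5 mA.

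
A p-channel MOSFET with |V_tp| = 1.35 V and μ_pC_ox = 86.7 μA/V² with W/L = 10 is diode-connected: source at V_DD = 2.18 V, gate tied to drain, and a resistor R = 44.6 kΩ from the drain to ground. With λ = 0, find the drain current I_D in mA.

I_D = 0.0145 mA

With gate tied to drain, V_SG = V_SD ≥ V_SG − |V_tp|, so the device is in saturation.
k_p = μ_pC_ox · (W/L) = 0.867 mA/V².
KCL at the drain: ½ k_p (V_SG − |V_tp|)² = (V_DD − V_SG)/R.
Let x = V_SG − 1.35. Then 19.3 x² + x − 0.83 = 0, giving x = 0.183 V (positive root), so V_SG = 1.53 V.
I_D = (V_DD − V_SG)/R = (2.18 − 1.53) / 44.6 = 0.0145 mA.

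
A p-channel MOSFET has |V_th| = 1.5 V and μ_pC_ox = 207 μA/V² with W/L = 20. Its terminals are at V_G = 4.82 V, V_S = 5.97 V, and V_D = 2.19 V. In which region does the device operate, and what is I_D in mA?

V_SG = V_S − V_G = 5.97 − 4.82 = 1.15 V; V_SD = V_S − V_D = 5.97 − 2.19 = 3.78 V.
V_SG = 1.15 V < |V_th| = 1.5 V, so the transistor is in cutoff.

Cutoff; I_D = 0 mA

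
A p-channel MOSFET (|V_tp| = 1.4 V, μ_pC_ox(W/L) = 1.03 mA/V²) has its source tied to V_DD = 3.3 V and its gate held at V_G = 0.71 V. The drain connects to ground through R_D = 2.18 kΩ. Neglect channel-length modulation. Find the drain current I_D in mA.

I_D = 0.729 mA

V_SG = V_DD − V_G = 3.3 − 0.71 = 2.59 V, so V_ov = 2.59 − 1.4 = 1.19 V.
Assume saturation: I_D = ½ k_p V_ov² = 0.5 × 1.03 × 1.19² = 0.729 mA, giving V_SD = V_DD − I_D R_D = 3.3 − 0.729 × 2.18 = 1.71 V.
V_SD = 1.71 V ≥ V_ov = 1.19 V, confirming saturation.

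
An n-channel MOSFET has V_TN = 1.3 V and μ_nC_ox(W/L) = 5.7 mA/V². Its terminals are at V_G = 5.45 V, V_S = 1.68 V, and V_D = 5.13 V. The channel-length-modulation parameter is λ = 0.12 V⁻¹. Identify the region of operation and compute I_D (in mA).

Saturation; I_D = 24.6 mA

V_GS = V_G − V_S = 5.45 − 1.68 = 3.77 V; V_DS = V_D − V_S = 5.13 − 1.68 = 3.45 V.
V_ov = V_GS − V_TN = 3.77 − 1.3 = 2.47 V.
Since V_DS = 3.45 V ≥ V_ov = 2.47 V, the device is in saturation.
I_D = ½ k_n V_ov² (1 + λ V_DS) = 0.5 × 5.7 × 2.47² × (1 + 0.12 × 3.45) = 24.6 mA.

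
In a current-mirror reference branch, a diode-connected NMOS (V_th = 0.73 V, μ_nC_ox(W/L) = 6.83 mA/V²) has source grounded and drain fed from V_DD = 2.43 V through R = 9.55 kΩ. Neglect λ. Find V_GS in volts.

V_GS = 0.943 V

With gate tied to drain, V_GS = V_DS ≥ V_GS − V_th, so the device is in saturation.
KCL at the drain: ½ k_n (V_GS − V_th)² = (V_DD − V_GS)/R.
Let x = V_GS − 0.73. Then 32.6 x² + x − 1.7 = 0, giving x = 0.213 V (positive root), so V_GS = 0.943 V.
I_D = (V_DD − V_GS)/R = (2.43 − 0.943) / 9.55 = 0.156 mA.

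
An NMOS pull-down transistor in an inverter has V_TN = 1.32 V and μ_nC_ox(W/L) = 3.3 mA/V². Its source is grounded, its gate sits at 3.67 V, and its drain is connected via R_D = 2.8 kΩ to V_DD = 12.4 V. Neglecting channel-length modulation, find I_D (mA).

V_GS = V_G = 3.67 V, so V_ov = 3.67 − 1.32 = 2.35 V.
Assume saturation: I_D = ½ k_n V_ov² = 0.5 × 3.3 × 2.35² = 9.11 mA, giving V_DS = V_DD − I_D R_D = 12.4 − 9.11 × 2.8 = -13.1 V.
But -13.1 V < V_ov = 2.35 V, so the device is actually in triode.
In triode I_D = k_n[V_ov V_DS − ½ V_DS²] and I_D = (V_DD − V_DS)/R_D. Equating: 4.62 V_DS² − 22.71 V_DS + 12.4 = 0, giving V_DS = 0.625 V (the root below V_ov).
I_D = (12.4 − 0.625) / 2.8 = 4.21 mA.

I_D = 4.21 mA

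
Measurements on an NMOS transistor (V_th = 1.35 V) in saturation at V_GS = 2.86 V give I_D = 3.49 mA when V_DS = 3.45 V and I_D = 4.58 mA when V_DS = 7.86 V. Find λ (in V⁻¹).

λ = 0.0937 V⁻¹

With V_GS fixed, I_D ∝ (1 + λ V_DS) in saturation, so I_D2/I_D1 = (1 + λ V_DS2)/(1 + λ V_DS1).
4.58/3.49 = 1.312 = (1 + 7.86 λ)/(1 + 3.45 λ).
Solving: λ (I_D1 V_DS2 − I_D2 V_DS1) = I_D2 − I_D1, so λ = (4.58 − 3.49) / (3.49 × 7.86 − 4.58 × 3.45) = 1.09 / 11.6 = 0.0937 V⁻¹.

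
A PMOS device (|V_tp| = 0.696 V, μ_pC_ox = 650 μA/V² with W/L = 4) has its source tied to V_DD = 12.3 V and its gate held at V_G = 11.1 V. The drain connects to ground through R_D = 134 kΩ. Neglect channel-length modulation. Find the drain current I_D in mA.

I_D = 0.0912 mA

V_SG = V_DD − V_G = 12.3 − 11.1 = 1.2 V, so V_ov = 1.2 − 0.696 = 0.504 V.
k_p = μ_pC_ox · (W/L) = 2.6 mA/V².
Assume saturation: I_D = ½ k_p V_ov² = 0.5 × 2.6 × 0.504² = 0.33 mA, giving V_SD = V_DD − I_D R_D = 12.3 − 0.33 × 134 = -31.9 V.
But -31.9 V < V_ov = 0.504 V, so the device is actually in triode.
In triode I_D = k_p[V_ov V_SD − ½ V_SD²] and I_D = (V_DD − V_SD)/R_D. Equating: 174 V_SD² − 176.6 V_SD + 12.3 = 0, giving V_SD = 0.0752 V (the root below V_ov).
I_D = (12.3 − 0.0752) / 134 = 0.0912 mA.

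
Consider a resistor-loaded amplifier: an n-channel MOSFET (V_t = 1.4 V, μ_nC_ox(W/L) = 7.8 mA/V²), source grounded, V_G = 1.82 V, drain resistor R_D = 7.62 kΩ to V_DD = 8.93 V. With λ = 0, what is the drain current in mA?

I_D = 0.688 mA

V_GS = V_G = 1.82 V, so V_ov = 1.82 − 1.4 = 0.42 V.
Assume saturation: I_D = ½ k_n V_ov² = 0.5 × 7.8 × 0.42² = 0.688 mA, giving V_DS = V_DD − I_D R_D = 8.93 − 0.688 × 7.62 = 3.69 V.
V_DS = 3.69 V ≥ V_ov = 0.42 V, confirming saturation.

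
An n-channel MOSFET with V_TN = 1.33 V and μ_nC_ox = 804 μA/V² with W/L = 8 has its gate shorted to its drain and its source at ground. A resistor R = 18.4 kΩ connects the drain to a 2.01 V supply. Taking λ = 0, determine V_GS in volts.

With gate tied to drain, V_GS = V_DS ≥ V_GS − V_TN, so the device is in saturation.
k_n = μ_nC_ox · (W/L) = 6.432 mA/V².
KCL at the drain: ½ k_n (V_GS − V_TN)² = (V_DD − V_GS)/R.
Let x = V_GS − 1.33. Then 59.2 x² + x − 0.68 = 0, giving x = 0.0991 V (positive root), so V_GS = 1.43 V.
I_D = (V_DD − V_GS)/R = (2.01 − 1.43) / 18.4 = 0.0316 mA.

V_GS = 1.43 V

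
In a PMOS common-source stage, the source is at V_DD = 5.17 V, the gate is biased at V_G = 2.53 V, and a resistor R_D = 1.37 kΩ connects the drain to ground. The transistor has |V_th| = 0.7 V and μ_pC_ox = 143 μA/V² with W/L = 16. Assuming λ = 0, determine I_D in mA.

V_SG = V_DD − V_G = 5.17 − 2.53 = 2.64 V, so V_ov = 2.64 − 0.7 = 1.94 V.
k_p = μ_pC_ox · (W/L) = 2.288 mA/V².
Assume saturation: I_D = ½ k_p V_ov² = 0.5 × 2.288 × 1.94² = 4.31 mA, giving V_SD = V_DD − I_D R_D = 5.17 − 4.31 × 1.37 = -0.729 V.
But -0.729 V < V_ov = 1.94 V, so the device is actually in triode.
In triode I_D = k_p[V_ov V_SD − ½ V_SD²] and I_D = (V_DD − V_SD)/R_D. Equating: 1.57 V_SD² − 7.081 V_SD + 5.17 = 0, giving V_SD = 0.916 V (the root below V_ov).
I_D = (5.17 − 0.916) / 1.37 = 3.11 mA.

I_D = 3.11 mA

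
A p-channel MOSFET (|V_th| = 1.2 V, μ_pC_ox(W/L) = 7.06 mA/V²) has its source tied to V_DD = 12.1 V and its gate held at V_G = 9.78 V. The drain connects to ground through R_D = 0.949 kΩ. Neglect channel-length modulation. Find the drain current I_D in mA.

I_D = 4.43 mA

V_SG = V_DD − V_G = 12.1 − 9.78 = 2.32 V, so V_ov = 2.32 − 1.2 = 1.12 V.
Assume saturation: I_D = ½ k_p V_ov² = 0.5 × 7.06 × 1.12² = 4.43 mA, giving V_SD = V_DD − I_D R_D = 12.1 − 4.43 × 0.949 = 7.9 V.
V_SD = 7.9 V ≥ V_ov = 1.12 V, confirming saturation.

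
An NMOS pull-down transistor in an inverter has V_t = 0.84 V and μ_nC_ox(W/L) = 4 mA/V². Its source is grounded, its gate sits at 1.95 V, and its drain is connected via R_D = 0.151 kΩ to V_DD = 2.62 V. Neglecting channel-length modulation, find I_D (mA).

I_D = 2.46 mA

V_GS = V_G = 1.95 V, so V_ov = 1.95 − 0.84 = 1.11 V.
Assume saturation: I_D = ½ k_n V_ov² = 0.5 × 4 × 1.11² = 2.46 mA, giving V_DS = V_DD − I_D R_D = 2.62 − 2.46 × 0.151 = 2.25 V.
V_DS = 2.25 V ≥ V_ov = 1.11 V, confirming saturation.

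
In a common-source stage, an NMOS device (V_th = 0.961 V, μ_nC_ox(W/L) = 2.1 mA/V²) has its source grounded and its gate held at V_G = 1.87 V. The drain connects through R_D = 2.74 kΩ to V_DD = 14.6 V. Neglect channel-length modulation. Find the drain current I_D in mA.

I_D = 0.868 mA

V_GS = V_G = 1.87 V, so V_ov = 1.87 − 0.961 = 0.909 V.
Assume saturation: I_D = ½ k_n V_ov² = 0.5 × 2.1 × 0.909² = 0.868 mA, giving V_DS = V_DD − I_D R_D = 14.6 − 0.868 × 2.74 = 12.2 V.
V_DS = 12.2 V ≥ V_ov = 0.909 V, confirming saturation.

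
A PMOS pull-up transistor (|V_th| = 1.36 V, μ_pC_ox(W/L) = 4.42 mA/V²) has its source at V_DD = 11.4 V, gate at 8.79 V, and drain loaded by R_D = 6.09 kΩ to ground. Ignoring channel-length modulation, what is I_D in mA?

V_SG = V_DD − V_G = 11.4 − 8.79 = 2.61 V, so V_ov = 2.61 − 1.36 = 1.25 V.
Assume saturation: I_D = ½ k_p V_ov² = 0.5 × 4.42 × 1.25² = 3.45 mA, giving V_SD = V_DD − I_D R_D = 11.4 − 3.45 × 6.09 = -9.63 V.
But -9.63 V < V_ov = 1.25 V, so the device is actually in triode.
In triode I_D = k_p[V_ov V_SD − ½ V_SD²] and I_D = (V_DD − V_SD)/R_D. Equating: 13.5 V_SD² − 34.65 V_SD + 11.4 = 0, giving V_SD = 0.387 V (the root below V_ov).
I_D = (11.4 − 0.387) / 6.09 = 1.81 mA.

I_D = 1.81 mA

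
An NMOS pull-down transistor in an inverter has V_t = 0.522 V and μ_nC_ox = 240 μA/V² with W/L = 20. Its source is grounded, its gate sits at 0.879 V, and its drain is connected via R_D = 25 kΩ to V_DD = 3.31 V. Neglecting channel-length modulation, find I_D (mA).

I_D = 0.129 mA

V_GS = V_G = 0.879 V, so V_ov = 0.879 − 0.522 = 0.357 V.
k_n = μ_nC_ox · (W/L) = 4.8 mA/V².
Assume saturation: I_D = ½ k_n V_ov² = 0.5 × 4.8 × 0.357² = 0.306 mA, giving V_DS = V_DD − I_D R_D = 3.31 − 0.306 × 25 = -4.34 V.
But -4.34 V < V_ov = 0.357 V, so the device is actually in triode.
In triode I_D = k_n[V_ov V_DS − ½ V_DS²] and I_D = (V_DD − V_DS)/R_D. Equating: 60 V_DS² − 43.84 V_DS + 3.31 = 0, giving V_DS = 0.0855 V (the root below V_ov).
I_D = (3.31 − 0.0855) / 25 = 0.129 mA.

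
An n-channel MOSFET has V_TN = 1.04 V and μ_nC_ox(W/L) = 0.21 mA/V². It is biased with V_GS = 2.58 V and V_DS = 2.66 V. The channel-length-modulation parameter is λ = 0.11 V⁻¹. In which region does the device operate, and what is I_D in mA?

Saturation; I_D = 0.322 mA

V_ov = V_GS − V_TN = 2.58 − 1.04 = 1.54 V.
Since V_DS = 2.66 V ≥ V_ov = 1.54 V, the device is in saturation.
I_D = ½ k_n V_ov² (1 + λ V_DS) = 0.5 × 0.21 × 1.54² × (1 + 0.11 × 2.66) = 0.322 mA.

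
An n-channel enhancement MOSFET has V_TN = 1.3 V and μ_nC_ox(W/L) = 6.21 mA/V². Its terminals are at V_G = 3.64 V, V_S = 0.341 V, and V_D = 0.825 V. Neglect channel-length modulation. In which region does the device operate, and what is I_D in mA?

V_GS = V_G − V_S = 3.64 − 0.341 = 3.3 V; V_DS = V_D − V_S = 0.825 − 0.341 = 0.484 V.
V_ov = V_GS − V_TN = 3.3 − 1.3 = 2 V.
Since V_DS = 0.484 V < V_ov = 2 V, the device is in the triode region.
I_D = k_n [V_ov · V_DS − ½ V_DS²] = 6.21 × [2 × 0.484 − 0.5 × 0.484²] = 5.28 mA.

Triode; I_D = 5.28 mA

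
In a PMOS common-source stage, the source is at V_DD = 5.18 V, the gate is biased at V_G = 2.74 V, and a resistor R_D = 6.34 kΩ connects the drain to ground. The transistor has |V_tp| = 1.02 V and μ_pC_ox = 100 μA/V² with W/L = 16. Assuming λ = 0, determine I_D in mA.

V_SG = V_DD − V_G = 5.18 − 2.74 = 2.44 V, so V_ov = 2.44 − 1.02 = 1.42 V.
k_p = μ_pC_ox · (W/L) = 1.6 mA/V².
Assume saturation: I_D = ½ k_p V_ov² = 0.5 × 1.6 × 1.42² = 1.61 mA, giving V_SD = V_DD − I_D R_D = 5.18 − 1.61 × 6.34 = -5.05 V.
But -5.05 V < V_ov = 1.42 V, so the device is actually in triode.
In triode I_D = k_p[V_ov V_SD − ½ V_SD²] and I_D = (V_DD − V_SD)/R_D. Equating: 5.07 V_SD² − 15.4 V_SD + 5.18 = 0, giving V_SD = 0.385 V (the root below V_ov).
I_D = (5.18 − 0.385) / 6.34 = 0.756 mA.

I_D = 0.756 mA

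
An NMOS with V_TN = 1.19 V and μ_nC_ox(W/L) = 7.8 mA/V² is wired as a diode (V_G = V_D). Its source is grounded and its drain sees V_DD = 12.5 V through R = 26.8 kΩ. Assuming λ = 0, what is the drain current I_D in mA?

I_D = 0.410 mA

With gate tied to drain, V_GS = V_DS ≥ V_GS − V_TN, so the device is in saturation.
KCL at the drain: ½ k_n (V_GS − V_TN)² = (V_DD − V_GS)/R.
Let x = V_GS − 1.19. Then 105 x² + x − 11.31 = 0, giving x = 0.324 V (positive root), so V_GS = 1.51 V.
I_D = (V_DD − V_GS)/R = (12.5 − 1.51) / 26.8 = 0.41 mA.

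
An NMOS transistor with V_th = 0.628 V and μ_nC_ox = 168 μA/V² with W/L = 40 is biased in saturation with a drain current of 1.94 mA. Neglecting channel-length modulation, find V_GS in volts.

k_n = μ_nC_ox · (W/L) = 6.72 mA/V².
In saturation I_D = ½ k_n (V_GS − V_th)², so V_GS − V_th = √(2 I_D / k_n) = √(2 × 1.94 / 6.72) = 0.76 V.
V_GS = 0.628 + 0.76 = 1.39 V.

V_GS = 1.39 V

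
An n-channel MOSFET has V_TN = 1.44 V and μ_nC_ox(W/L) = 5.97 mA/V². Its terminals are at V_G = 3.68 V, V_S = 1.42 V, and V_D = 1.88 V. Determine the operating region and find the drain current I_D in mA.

Triode; I_D = 1.62 mA

V_GS = V_G − V_S = 3.68 − 1.42 = 2.26 V; V_DS = V_D − V_S = 1.88 − 1.42 = 0.46 V.
V_ov = V_GS − V_TN = 2.26 − 1.44 = 0.82 V.
Since V_DS = 0.46 V < V_ov = 0.82 V, the device is in the triode region.
I_D = k_n [V_ov · V_DS − ½ V_DS²] = 5.97 × [0.82 × 0.46 − 0.5 × 0.46²] = 1.62 mA.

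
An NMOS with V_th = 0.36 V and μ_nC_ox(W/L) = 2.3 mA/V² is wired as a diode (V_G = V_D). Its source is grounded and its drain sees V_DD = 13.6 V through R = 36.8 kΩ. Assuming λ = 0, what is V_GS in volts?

With gate tied to drain, V_GS = V_DS ≥ V_GS − V_th, so the device is in saturation.
KCL at the drain: ½ k_n (V_GS − V_th)² = (V_DD − V_GS)/R.
Let x = V_GS − 0.36. Then 42.3 x² + x − 13.24 = 0, giving x = 0.548 V (positive root), so V_GS = 0.908 V.
I_D = (V_DD − V_GS)/R = (13.6 − 0.908) / 36.8 = 0.345 mA.

V_GS = 0.908 V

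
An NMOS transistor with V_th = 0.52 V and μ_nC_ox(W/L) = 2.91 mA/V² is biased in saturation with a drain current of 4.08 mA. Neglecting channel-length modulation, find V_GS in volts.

V_GS = 2.19 V

In saturation I_D = ½ k_n (V_GS − V_th)², so V_GS − V_th = √(2 I_D / k_n) = √(2 × 4.08 / 2.91) = 1.67 V.
V_GS = 0.52 + 1.67 = 2.19 V.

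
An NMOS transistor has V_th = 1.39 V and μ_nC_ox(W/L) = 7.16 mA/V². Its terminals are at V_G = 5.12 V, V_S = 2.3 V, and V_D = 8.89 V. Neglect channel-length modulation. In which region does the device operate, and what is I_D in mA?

V_GS = V_G − V_S = 5.12 − 2.3 = 2.82 V; V_DS = V_D − V_S = 8.89 − 2.3 = 6.59 V.
V_ov = V_GS − V_th = 2.82 − 1.39 = 1.43 V.
Since V_DS = 6.59 V ≥ V_ov = 1.43 V, the device is in saturation.
I_D = ½ k_n V_ov² = 0.5 × 7.16 × 1.43² = 7.32 mA.

Saturation; I_D = 7.32 mA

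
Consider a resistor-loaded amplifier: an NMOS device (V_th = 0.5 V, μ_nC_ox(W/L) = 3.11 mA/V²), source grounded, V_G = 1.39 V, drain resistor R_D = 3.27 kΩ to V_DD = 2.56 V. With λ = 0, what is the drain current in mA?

I_D = 0.691 mA

V_GS = V_G = 1.39 V, so V_ov = 1.39 − 0.5 = 0.89 V.
Assume saturation: I_D = ½ k_n V_ov² = 0.5 × 3.11 × 0.89² = 1.23 mA, giving V_DS = V_DD − I_D R_D = 2.56 − 1.23 × 3.27 = -1.47 V.
But -1.47 V < V_ov = 0.89 V, so the device is actually in triode.
In triode I_D = k_n[V_ov V_DS − ½ V_DS²] and I_D = (V_DD − V_DS)/R_D. Equating: 5.08 V_DS² − 10.05 V_DS + 2.56 = 0, giving V_DS = 0.3 V (the root below V_ov).
I_D = (2.56 − 0.3) / 3.27 = 0.691 mA.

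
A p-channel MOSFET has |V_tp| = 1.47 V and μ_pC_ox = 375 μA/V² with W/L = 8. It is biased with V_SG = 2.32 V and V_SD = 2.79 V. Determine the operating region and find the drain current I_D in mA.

Saturation; I_D = 1.08 mA

k_p = μ_pC_ox · (W/L) = 3 mA/V².
V_ov = V_SG − |V_tp| = 2.32 − 1.47 = 0.85 V.
Since V_SD = 2.79 V ≥ V_ov = 0.85 V, the device is in saturation.
I_D = ½ k_p V_ov² = 0.5 × 3 × 0.85² = 1.08 mA.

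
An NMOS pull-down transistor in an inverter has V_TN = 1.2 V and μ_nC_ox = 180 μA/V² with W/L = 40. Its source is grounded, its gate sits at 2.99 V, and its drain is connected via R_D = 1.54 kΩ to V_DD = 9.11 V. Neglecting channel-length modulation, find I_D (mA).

I_D = 5.59 mA

V_GS = V_G = 2.99 V, so V_ov = 2.99 − 1.2 = 1.79 V.
k_n = μ_nC_ox · (W/L) = 7.2 mA/V².
Assume saturation: I_D = ½ k_n V_ov² = 0.5 × 7.2 × 1.79² = 11.5 mA, giving V_DS = V_DD − I_D R_D = 9.11 − 11.5 × 1.54 = -8.65 V.
But -8.65 V < V_ov = 1.79 V, so the device is actually in triode.
In triode I_D = k_n[V_ov V_DS − ½ V_DS²] and I_D = (V_DD − V_DS)/R_D. Equating: 5.54 V_DS² − 20.85 V_DS + 9.11 = 0, giving V_DS = 0.505 V (the root below V_ov).
I_D = (9.11 − 0.505) / 1.54 = 5.59 mA.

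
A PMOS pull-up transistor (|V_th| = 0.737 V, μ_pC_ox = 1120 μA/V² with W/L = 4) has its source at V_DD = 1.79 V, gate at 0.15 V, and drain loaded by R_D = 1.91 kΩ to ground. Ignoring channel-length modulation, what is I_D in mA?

V_SG = V_DD − V_G = 1.79 − 0.15 = 1.64 V, so V_ov = 1.64 − 0.737 = 0.903 V.
k_p = μ_pC_ox · (W/L) = 4.48 mA/V².
Assume saturation: I_D = ½ k_p V_ov² = 0.5 × 4.48 × 0.903² = 1.83 mA, giving V_SD = V_DD − I_D R_D = 1.79 − 1.83 × 1.91 = -1.7 V.
But -1.7 V < V_ov = 0.903 V, so the device is actually in triode.
In triode I_D = k_p[V_ov V_SD − ½ V_SD²] and I_D = (V_DD − V_SD)/R_D. Equating: 4.28 V_SD² − 8.727 V_SD + 1.79 = 0, giving V_SD = 0.231 V (the root below V_ov).
I_D = (1.79 − 0.231) / 1.91 = 0.816 mA.

I_D = 0.816 mA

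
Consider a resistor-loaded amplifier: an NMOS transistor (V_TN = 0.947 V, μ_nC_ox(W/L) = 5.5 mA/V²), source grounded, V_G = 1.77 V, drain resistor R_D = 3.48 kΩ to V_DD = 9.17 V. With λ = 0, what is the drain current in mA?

I_D = 1.86 mA

V_GS = V_G = 1.77 V, so V_ov = 1.77 − 0.947 = 0.823 V.
Assume saturation: I_D = ½ k_n V_ov² = 0.5 × 5.5 × 0.823² = 1.86 mA, giving V_DS = V_DD − I_D R_D = 9.17 − 1.86 × 3.48 = 2.69 V.
V_DS = 2.69 V ≥ V_ov = 0.823 V, confirming saturation.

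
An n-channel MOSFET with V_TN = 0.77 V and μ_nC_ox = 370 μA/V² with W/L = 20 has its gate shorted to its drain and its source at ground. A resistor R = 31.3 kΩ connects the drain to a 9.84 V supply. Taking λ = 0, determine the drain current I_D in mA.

I_D = 0.281 mA

With gate tied to drain, V_GS = V_DS ≥ V_GS − V_TN, so the device is in saturation.
k_n = μ_nC_ox · (W/L) = 7.4 mA/V².
KCL at the drain: ½ k_n (V_GS − V_TN)² = (V_DD − V_GS)/R.
Let x = V_GS − 0.77. Then 116 x² + x − 9.07 = 0, giving x = 0.276 V (positive root), so V_GS = 1.05 V.
I_D = (V_DD − V_GS)/R = (9.84 − 1.05) / 31.3 = 0.281 mA.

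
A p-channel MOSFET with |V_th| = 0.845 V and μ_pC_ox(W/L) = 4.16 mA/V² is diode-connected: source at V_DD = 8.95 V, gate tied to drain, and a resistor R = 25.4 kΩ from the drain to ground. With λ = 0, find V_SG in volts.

V_SG = 1.23 V

With gate tied to drain, V_SG = V_SD ≥ V_SG − |V_th|, so the device is in saturation.
KCL at the drain: ½ k_p (V_SG − |V_th|)² = (V_DD − V_SG)/R.
Let x = V_SG − 0.845. Then 52.8 x² + x − 8.105 = 0, giving x = 0.382 V (positive root), so V_SG = 1.23 V.
I_D = (V_DD − V_SG)/R = (8.95 − 1.23) / 25.4 = 0.304 mA.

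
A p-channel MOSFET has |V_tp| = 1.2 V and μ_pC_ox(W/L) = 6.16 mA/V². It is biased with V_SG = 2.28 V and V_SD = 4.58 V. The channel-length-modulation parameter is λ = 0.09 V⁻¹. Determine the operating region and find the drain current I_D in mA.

V_ov = V_SG − |V_tp| = 2.28 − 1.2 = 1.08 V.
Since V_SD = 4.58 V ≥ V_ov = 1.08 V, the device is in saturation.
I_D = ½ k_p V_ov² (1 + λ V_SD) = 0.5 × 6.16 × 1.08² × (1 + 0.09 × 4.58) = 5.07 mA.

Saturation; I_D = 5.07 mA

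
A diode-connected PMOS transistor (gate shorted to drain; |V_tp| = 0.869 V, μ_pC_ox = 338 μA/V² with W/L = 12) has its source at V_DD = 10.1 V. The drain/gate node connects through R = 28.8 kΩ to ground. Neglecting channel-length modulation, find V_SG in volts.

V_SG = 1.26 V

With gate tied to drain, V_SG = V_SD ≥ V_SG − |V_tp|, so the device is in saturation.
k_p = μ_pC_ox · (W/L) = 4.056 mA/V².
KCL at the drain: ½ k_p (V_SG − |V_tp|)² = (V_DD − V_SG)/R.
Let x = V_SG − 0.869. Then 58.4 x² + x − 9.231 = 0, giving x = 0.389 V (positive root), so V_SG = 1.26 V.
I_D = (V_DD − V_SG)/R = (10.1 − 1.26) / 28.8 = 0.307 mA.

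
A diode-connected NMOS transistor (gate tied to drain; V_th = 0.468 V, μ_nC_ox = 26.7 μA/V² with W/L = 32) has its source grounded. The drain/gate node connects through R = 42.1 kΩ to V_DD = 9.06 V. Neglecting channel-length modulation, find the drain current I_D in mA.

I_D = 0.188 mA

With gate tied to drain, V_GS = V_DS ≥ V_GS − V_th, so the device is in saturation.
k_n = μ_nC_ox · (W/L) = 0.8544 mA/V².
KCL at the drain: ½ k_n (V_GS − V_th)² = (V_DD − V_GS)/R.
Let x = V_GS − 0.468. Then 18 x² + x − 8.592 = 0, giving x = 0.664 V (positive root), so V_GS = 1.13 V.
I_D = (V_DD − V_GS)/R = (9.06 − 1.13) / 42.1 = 0.188 mA.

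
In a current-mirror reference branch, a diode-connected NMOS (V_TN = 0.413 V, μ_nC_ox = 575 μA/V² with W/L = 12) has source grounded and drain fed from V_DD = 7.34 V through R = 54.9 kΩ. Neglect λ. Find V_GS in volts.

V_GS = 0.602 V

With gate tied to drain, V_GS = V_DS ≥ V_GS − V_TN, so the device is in saturation.
k_n = μ_nC_ox · (W/L) = 6.9 mA/V².
KCL at the drain: ½ k_n (V_GS − V_TN)² = (V_DD − V_GS)/R.
Let x = V_GS − 0.413. Then 189 x² + x − 6.927 = 0, giving x = 0.189 V (positive root), so V_GS = 0.602 V.
I_D = (V_DD − V_GS)/R = (7.34 − 0.602) / 54.9 = 0.123 mA.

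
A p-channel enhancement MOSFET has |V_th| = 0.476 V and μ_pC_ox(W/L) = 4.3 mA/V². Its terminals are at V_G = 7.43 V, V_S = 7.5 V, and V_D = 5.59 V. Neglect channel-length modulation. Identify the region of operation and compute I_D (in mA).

Cutoff; I_D = 0 mA

V_SG = V_S − V_G = 7.5 − 7.43 = 0.07 V; V_SD = V_S − V_D = 7.5 − 5.59 = 1.91 V.
V_SG = 0.07 V < |V_th| = 0.476 V, so the transistor is in cutoff.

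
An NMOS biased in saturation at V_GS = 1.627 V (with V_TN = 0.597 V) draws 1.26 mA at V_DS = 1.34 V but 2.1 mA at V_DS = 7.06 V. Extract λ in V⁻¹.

With V_GS fixed, I_D ∝ (1 + λ V_DS) in saturation, so I_D2/I_D1 = (1 + λ V_DS2)/(1 + λ V_DS1).
2.1/1.26 = 1.667 = (1 + 7.06 λ)/(1 + 1.34 λ).
Solving: λ (I_D1 V_DS2 − I_D2 V_DS1) = I_D2 − I_D1, so λ = (2.1 − 1.26) / (1.26 × 7.06 − 2.1 × 1.34) = 0.84 / 6.08 = 0.138 V⁻¹.

λ = 0.138 V⁻¹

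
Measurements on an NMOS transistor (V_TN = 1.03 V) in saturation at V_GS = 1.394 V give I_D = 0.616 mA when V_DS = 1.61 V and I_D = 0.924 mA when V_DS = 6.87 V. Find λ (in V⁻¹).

With V_GS fixed, I_D ∝ (1 + λ V_DS) in saturation, so I_D2/I_D1 = (1 + λ V_DS2)/(1 + λ V_DS1).
0.924/0.616 = 1.5 = (1 + 6.87 λ)/(1 + 1.61 λ).
Solving: λ (I_D1 V_DS2 − I_D2 V_DS1) = I_D2 − I_D1, so λ = (0.924 − 0.616) / (0.616 × 6.87 − 0.924 × 1.61) = 0.308 / 2.74 = 0.112 V⁻¹.

λ = 0.112 V⁻¹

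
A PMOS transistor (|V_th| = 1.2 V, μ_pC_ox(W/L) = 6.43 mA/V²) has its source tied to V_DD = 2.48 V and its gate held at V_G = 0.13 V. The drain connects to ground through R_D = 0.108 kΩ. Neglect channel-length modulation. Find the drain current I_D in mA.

I_D = 4.25 mA

V_SG = V_DD − V_G = 2.48 − 0.13 = 2.35 V, so V_ov = 2.35 − 1.2 = 1.15 V.
Assume saturation: I_D = ½ k_p V_ov² = 0.5 × 6.43 × 1.15² = 4.25 mA, giving V_SD = V_DD − I_D R_D = 2.48 − 4.25 × 0.108 = 2.02 V.
V_SD = 2.02 V ≥ V_ov = 1.15 V, confirming saturation.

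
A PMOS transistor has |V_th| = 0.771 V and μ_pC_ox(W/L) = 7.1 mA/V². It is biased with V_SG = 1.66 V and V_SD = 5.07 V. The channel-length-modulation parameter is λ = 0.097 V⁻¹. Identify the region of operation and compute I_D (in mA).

V_ov = V_SG − |V_th| = 1.66 − 0.771 = 0.889 V.
Since V_SD = 5.07 V ≥ V_ov = 0.889 V, the device is in saturation.
I_D = ½ k_p V_ov² (1 + λ V_SD) = 0.5 × 7.1 × 0.889² × (1 + 0.097 × 5.07) = 4.19 mA.

Saturation; I_D = 4.19 mA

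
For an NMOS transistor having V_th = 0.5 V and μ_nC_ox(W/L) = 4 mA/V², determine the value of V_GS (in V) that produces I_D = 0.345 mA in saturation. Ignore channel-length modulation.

V_GS = 0.915 V

In saturation I_D = ½ k_n (V_GS − V_th)², so V_GS − V_th = √(2 I_D / k_n) = √(2 × 0.345 / 4) = 0.415 V.
V_GS = 0.5 + 0.415 = 0.915 V.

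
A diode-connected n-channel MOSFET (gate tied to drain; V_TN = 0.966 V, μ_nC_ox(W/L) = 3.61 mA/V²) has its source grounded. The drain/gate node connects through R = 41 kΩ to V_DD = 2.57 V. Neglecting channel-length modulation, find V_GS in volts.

With gate tied to drain, V_GS = V_DS ≥ V_GS − V_TN, so the device is in saturation.
KCL at the drain: ½ k_n (V_GS − V_TN)² = (V_DD − V_GS)/R.
Let x = V_GS − 0.966. Then 74 x² + x − 1.604 = 0, giving x = 0.141 V (positive root), so V_GS = 1.11 V.
I_D = (V_DD − V_GS)/R = (2.57 − 1.11) / 41 = 0.0357 mA.

V_GS = 1.11 V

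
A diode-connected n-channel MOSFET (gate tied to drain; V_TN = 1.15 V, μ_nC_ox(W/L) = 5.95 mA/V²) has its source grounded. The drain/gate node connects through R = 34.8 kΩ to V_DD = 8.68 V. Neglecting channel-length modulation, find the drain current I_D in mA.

I_D = 0.209 mA

With gate tied to drain, V_GS = V_DS ≥ V_GS − V_TN, so the device is in saturation.
KCL at the drain: ½ k_n (V_GS − V_TN)² = (V_DD − V_GS)/R.
Let x = V_GS − 1.15. Then 104 x² + x − 7.53 = 0, giving x = 0.265 V (positive root), so V_GS = 1.41 V.
I_D = (V_DD − V_GS)/R = (8.68 − 1.41) / 34.8 = 0.209 mA.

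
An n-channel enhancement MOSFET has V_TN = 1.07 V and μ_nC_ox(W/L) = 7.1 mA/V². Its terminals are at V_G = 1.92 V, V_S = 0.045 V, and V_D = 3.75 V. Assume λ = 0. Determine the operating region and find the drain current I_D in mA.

Saturation; I_D = 2.30 mA

V_GS = V_G − V_S = 1.92 − 0.045 = 1.88 V; V_DS = V_D − V_S = 3.75 − 0.045 = 3.71 V.
V_ov = V_GS − V_TN = 1.88 − 1.07 = 0.805 V.
Since V_DS = 3.71 V ≥ V_ov = 0.805 V, the device is in saturation.
I_D = ½ k_n V_ov² = 0.5 × 7.1 × 0.805² = 2.3 mA.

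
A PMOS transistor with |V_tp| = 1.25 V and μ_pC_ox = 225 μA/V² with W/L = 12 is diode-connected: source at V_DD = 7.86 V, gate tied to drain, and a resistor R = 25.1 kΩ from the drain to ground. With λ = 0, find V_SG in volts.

V_SG = 1.68 V

With gate tied to drain, V_SG = V_SD ≥ V_SG − |V_tp|, so the device is in saturation.
k_p = μ_pC_ox · (W/L) = 2.7 mA/V².
KCL at the drain: ½ k_p (V_SG − |V_tp|)² = (V_DD − V_SG)/R.
Let x = V_SG − 1.25. Then 33.9 x² + x − 6.61 = 0, giving x = 0.427 V (positive root), so V_SG = 1.68 V.
I_D = (V_DD − V_SG)/R = (7.86 − 1.68) / 25.1 = 0.246 mA.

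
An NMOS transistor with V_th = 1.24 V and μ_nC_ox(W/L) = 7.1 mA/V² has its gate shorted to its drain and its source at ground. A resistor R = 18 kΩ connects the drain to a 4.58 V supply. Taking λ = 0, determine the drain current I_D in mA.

With gate tied to drain, V_GS = V_DS ≥ V_GS − V_th, so the device is in saturation.
KCL at the drain: ½ k_n (V_GS − V_th)² = (V_DD − V_GS)/R.
Let x = V_GS − 1.24. Then 63.9 x² + x − 3.34 = 0, giving x = 0.221 V (positive root), so V_GS = 1.46 V.
I_D = (V_DD − V_GS)/R = (4.58 − 1.46) / 18 = 0.173 mA.

I_D = 0.173 mA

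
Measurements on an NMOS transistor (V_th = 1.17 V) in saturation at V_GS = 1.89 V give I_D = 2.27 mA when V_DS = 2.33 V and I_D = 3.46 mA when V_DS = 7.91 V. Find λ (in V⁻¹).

λ = 0.120 V⁻¹

With V_GS fixed, I_D ∝ (1 + λ V_DS) in saturation, so I_D2/I_D1 = (1 + λ V_DS2)/(1 + λ V_DS1).
3.46/2.27 = 1.524 = (1 + 7.91 λ)/(1 + 2.33 λ).
Solving: λ (I_D1 V_DS2 − I_D2 V_DS1) = I_D2 − I_D1, so λ = (3.46 − 2.27) / (2.27 × 7.91 − 3.46 × 2.33) = 1.19 / 9.89 = 0.12 V⁻¹.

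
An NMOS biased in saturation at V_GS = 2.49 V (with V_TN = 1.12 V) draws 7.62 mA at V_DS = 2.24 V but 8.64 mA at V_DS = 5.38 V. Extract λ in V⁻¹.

λ = 0.0471 V⁻¹

With V_GS fixed, I_D ∝ (1 + λ V_DS) in saturation, so I_D2/I_D1 = (1 + λ V_DS2)/(1 + λ V_DS1).
8.64/7.62 = 1.134 = (1 + 5.38 λ)/(1 + 2.24 λ).
Solving: λ (I_D1 V_DS2 − I_D2 V_DS1) = I_D2 − I_D1, so λ = (8.64 − 7.62) / (7.62 × 5.38 − 8.64 × 2.24) = 1.02 / 21.6 = 0.0471 V⁻¹.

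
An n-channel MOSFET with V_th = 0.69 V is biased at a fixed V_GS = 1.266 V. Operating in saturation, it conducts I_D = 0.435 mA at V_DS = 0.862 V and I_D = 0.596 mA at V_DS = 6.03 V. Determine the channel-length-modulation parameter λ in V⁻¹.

With V_GS fixed, I_D ∝ (1 + λ V_DS) in saturation, so I_D2/I_D1 = (1 + λ V_DS2)/(1 + λ V_DS1).
0.596/0.435 = 1.37 = (1 + 6.03 λ)/(1 + 0.862 λ).
Solving: λ (I_D1 V_DS2 − I_D2 V_DS1) = I_D2 − I_D1, so λ = (0.596 − 0.435) / (0.435 × 6.03 − 0.596 × 0.862) = 0.161 / 2.11 = 0.0763 V⁻¹.

λ = 0.0763 V⁻¹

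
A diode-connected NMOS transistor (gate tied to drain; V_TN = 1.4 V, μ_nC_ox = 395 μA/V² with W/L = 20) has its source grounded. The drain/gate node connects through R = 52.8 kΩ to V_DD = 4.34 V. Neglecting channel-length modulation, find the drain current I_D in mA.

With gate tied to drain, V_GS = V_DS ≥ V_GS − V_TN, so the device is in saturation.
k_n = μ_nC_ox · (W/L) = 7.9 mA/V².
KCL at the drain: ½ k_n (V_GS − V_TN)² = (V_DD − V_GS)/R.
Let x = V_GS − 1.4. Then 209 x² + x − 2.94 = 0, giving x = 0.116 V (positive root), so V_GS = 1.52 V.
I_D = (V_DD − V_GS)/R = (4.34 − 1.52) / 52.8 = 0.0535 mA.

I_D = 0.0535 mA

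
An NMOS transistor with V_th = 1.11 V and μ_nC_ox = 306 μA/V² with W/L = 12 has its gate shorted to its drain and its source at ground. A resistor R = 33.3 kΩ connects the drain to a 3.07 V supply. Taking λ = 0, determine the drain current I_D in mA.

I_D = 0.0537 mA

With gate tied to drain, V_GS = V_DS ≥ V_GS − V_th, so the device is in saturation.
k_n = μ_nC_ox · (W/L) = 3.672 mA/V².
KCL at the drain: ½ k_n (V_GS − V_th)² = (V_DD − V_GS)/R.
Let x = V_GS − 1.11. Then 61.1 x² + x − 1.96 = 0, giving x = 0.171 V (positive root), so V_GS = 1.28 V.
I_D = (V_DD − V_GS)/R = (3.07 − 1.28) / 33.3 = 0.0537 mA.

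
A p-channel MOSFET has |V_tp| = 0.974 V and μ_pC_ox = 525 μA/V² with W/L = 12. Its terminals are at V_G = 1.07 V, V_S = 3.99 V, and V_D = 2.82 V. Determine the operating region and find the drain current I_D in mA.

Triode; I_D = 10.0 mA

V_SG = V_S − V_G = 3.99 − 1.07 = 2.92 V; V_SD = V_S − V_D = 3.99 − 2.82 = 1.17 V.
k_p = μ_pC_ox · (W/L) = 6.3 mA/V².
V_ov = V_SG − |V_tp| = 2.92 − 0.974 = 1.95 V.
Since V_SD = 1.17 V < V_ov = 1.95 V, the device is in the triode region.
I_D = k_p [V_ov · V_SD − ½ V_SD²] = 6.3 × [1.95 × 1.17 − 0.5 × 1.17²] = 10 mA.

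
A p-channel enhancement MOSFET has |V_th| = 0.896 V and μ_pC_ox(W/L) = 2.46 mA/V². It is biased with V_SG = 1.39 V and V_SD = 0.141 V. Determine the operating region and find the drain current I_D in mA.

Triode; I_D = 0.147 mA

V_ov = V_SG − |V_th| = 1.39 − 0.896 = 0.494 V.
Since V_SD = 0.141 V < V_ov = 0.494 V, the device is in the triode region.
I_D = k_p [V_ov · V_SD − ½ V_SD²] = 2.46 × [0.494 × 0.141 − 0.5 × 0.141²] = 0.147 mA.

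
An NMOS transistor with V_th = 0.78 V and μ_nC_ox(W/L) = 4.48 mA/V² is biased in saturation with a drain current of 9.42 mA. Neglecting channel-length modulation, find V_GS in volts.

In saturation I_D = ½ k_n (V_GS − V_th)², so V_GS − V_th = √(2 I_D / k_n) = √(2 × 9.42 / 4.48) = 2.05 V.
V_GS = 0.78 + 2.05 = 2.83 V.

V_GS = 2.83 V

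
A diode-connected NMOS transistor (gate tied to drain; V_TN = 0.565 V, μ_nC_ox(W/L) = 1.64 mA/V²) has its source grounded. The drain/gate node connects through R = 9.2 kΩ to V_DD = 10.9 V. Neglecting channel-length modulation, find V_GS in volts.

With gate tied to drain, V_GS = V_DS ≥ V_GS − V_TN, so the device is in saturation.
KCL at the drain: ½ k_n (V_GS − V_TN)² = (V_DD − V_GS)/R.
Let x = V_GS − 0.565. Then 7.54 x² + x − 10.34 = 0, giving x = 1.11 V (positive root), so V_GS = 1.67 V.
I_D = (V_DD − V_GS)/R = (10.9 − 1.67) / 9.2 = 1 mA.

V_GS = 1.67 V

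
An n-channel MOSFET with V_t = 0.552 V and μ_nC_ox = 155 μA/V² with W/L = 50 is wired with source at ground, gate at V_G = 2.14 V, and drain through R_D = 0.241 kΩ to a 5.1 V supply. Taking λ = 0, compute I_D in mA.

I_D = 9.77 mA

V_GS = V_G = 2.14 V, so V_ov = 2.14 − 0.552 = 1.59 V.
k_n = μ_nC_ox · (W/L) = 7.75 mA/V².
Assume saturation: I_D = ½ k_n V_ov² = 0.5 × 7.75 × 1.59² = 9.77 mA, giving V_DS = V_DD − I_D R_D = 5.1 − 9.77 × 0.241 = 2.75 V.
V_DS = 2.75 V ≥ V_ov = 1.59 V, confirming saturation.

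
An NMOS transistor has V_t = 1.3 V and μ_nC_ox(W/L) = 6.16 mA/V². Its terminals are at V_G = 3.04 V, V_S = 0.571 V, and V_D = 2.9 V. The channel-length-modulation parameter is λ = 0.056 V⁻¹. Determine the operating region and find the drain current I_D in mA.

Saturation; I_D = 4.76 mA

V_GS = V_G − V_S = 3.04 − 0.571 = 2.47 V; V_DS = V_D − V_S = 2.9 − 0.571 = 2.33 V.
V_ov = V_GS − V_t = 2.47 − 1.3 = 1.17 V.
Since V_DS = 2.33 V ≥ V_ov = 1.17 V, the device is in saturation.
I_D = ½ k_n V_ov² (1 + λ V_DS) = 0.5 × 6.16 × 1.17² × (1 + 0.056 × 2.33) = 4.76 mA.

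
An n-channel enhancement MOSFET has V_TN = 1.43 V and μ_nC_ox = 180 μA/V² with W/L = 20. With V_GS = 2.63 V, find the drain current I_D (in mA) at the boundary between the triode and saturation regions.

I_D = 2.59 mA

At the boundary V_DS = V_ov = V_GS − V_TN = 2.63 − 1.43 = 1.2 V.
k_n = μ_nC_ox · (W/L) = 3.6 mA/V².
I_D = ½ k_n V_ov² = 0.5 × 3.6 × 1.2² = 2.59 mA.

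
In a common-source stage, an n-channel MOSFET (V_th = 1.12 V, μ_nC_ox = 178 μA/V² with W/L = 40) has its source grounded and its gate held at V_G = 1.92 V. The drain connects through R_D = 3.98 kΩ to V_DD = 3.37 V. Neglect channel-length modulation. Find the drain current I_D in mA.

I_D = 0.807 mA

V_GS = V_G = 1.92 V, so V_ov = 1.92 − 1.12 = 0.8 V.
k_n = μ_nC_ox · (W/L) = 7.12 mA/V².
Assume saturation: I_D = ½ k_n V_ov² = 0.5 × 7.12 × 0.8² = 2.28 mA, giving V_DS = V_DD − I_D R_D = 3.37 − 2.28 × 3.98 = -5.7 V.
But -5.7 V < V_ov = 0.8 V, so the device is actually in triode.
In triode I_D = k_n[V_ov V_DS − ½ V_DS²] and I_D = (V_DD − V_DS)/R_D. Equating: 14.2 V_DS² − 23.67 V_DS + 3.37 = 0, giving V_DS = 0.157 V (the root below V_ov).
I_D = (3.37 − 0.157) / 3.98 = 0.807 mA.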